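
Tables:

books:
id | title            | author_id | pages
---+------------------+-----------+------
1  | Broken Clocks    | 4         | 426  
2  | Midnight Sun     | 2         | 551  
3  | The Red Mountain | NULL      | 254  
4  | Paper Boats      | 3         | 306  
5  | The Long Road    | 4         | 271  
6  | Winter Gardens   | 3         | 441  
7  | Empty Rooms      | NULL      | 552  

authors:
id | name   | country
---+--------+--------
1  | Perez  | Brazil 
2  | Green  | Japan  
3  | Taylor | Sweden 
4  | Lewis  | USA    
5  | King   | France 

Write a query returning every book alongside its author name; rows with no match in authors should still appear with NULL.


LEFT JOIN keeps every row from books (the left table); where author_id has no match in authors, the author columns become NULL. Walk through each book:
  - book 1 (Broken Clocks): author_id=4 -> matches Lewis
  - book 2 (Midnight Sun): author_id=2 -> matches Green
  - book 3 (The Red Mountain): author_id=NULL, no match -> kept with NULL
  - book 4 (Paper Boats): author_id=3 -> matches Taylor
  - book 5 (The Long Road): author_id=4 -> matches Lewis
  - book 6 (Winter Gardens): author_id=3 -> matches Taylor
  - book 7 (Empty Rooms): author_id=NULL, no match -> kept with NULL
All 7 rows appear; 2 have NULL author.

SQL:
SELECT a.title, b.name AS author
FROM books a
LEFT JOIN authors b ON a.author_id = b.id

Result:
title            | author
-----------------+-------
Broken Clocks    | Lewis 
Midnight Sun     | Green 
The Red Mountain | NULL  
Paper Boats      | Taylor
The Long Road    | Lewis 
Winter Gardens   | Taylor
Empty Rooms      | NULL  


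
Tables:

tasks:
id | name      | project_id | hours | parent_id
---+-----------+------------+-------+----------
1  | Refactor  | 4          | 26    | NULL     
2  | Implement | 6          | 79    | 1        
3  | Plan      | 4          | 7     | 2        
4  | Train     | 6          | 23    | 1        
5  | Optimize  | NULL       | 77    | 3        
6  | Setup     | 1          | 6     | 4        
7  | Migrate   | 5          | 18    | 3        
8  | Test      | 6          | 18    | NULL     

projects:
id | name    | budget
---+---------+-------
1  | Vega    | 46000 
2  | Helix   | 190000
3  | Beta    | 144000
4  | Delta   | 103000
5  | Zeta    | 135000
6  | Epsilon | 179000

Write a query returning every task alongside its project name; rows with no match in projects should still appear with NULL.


LEFT JOIN keeps every row from tasks (the left table); where project_id has no match in projects, the project columns become NULL. Walk through each task:
  - task 1 (Refactor): project_id=4 -> matches Delta
  - task 2 (Implement): project_id=6 -> matches Epsilon
  - task 3 (Plan): project_id=4 -> matches Delta
  - task 4 (Train): project_id=6 -> matches Epsilon
  - task 5 (Optimize): project_id=NULL, no match -> kept with NULL
  - task 6 (Setup): project_id=1 -> matches Vega
  - task 7 (Migrate): project_id=5 -> matches Zeta
  - task 8 (Test): project_id=6 -> matches Epsilon
All 8 rows appear; 1 has NULL project.

SQL:
SELECT a.name, b.name AS project
FROM tasks a
LEFT JOIN projects b ON a.project_id = b.id

Result:
name      | project
----------+--------
Refactor  | Delta  
Implement | Epsilon
Plan      | Delta  
Train     | Epsilon
Optimize  | NULL   
Setup     | Vega   
Migrate   | Zeta   
Test      | Epsilon


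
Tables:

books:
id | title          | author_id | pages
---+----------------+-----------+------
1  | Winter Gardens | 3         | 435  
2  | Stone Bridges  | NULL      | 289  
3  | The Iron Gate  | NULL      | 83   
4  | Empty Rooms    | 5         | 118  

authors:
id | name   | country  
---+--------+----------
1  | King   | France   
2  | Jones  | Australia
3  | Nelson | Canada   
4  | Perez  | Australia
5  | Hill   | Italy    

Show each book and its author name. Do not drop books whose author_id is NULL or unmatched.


LEFT JOIN keeps every row from books (the left table); where author_id has no match in authors, the author columns become NULL. Walk through each book:
  - book 1 (Winter Gardens): author_id=3 -> matches Nelson
  - book 2 (Stone Bridges): author_id=NULL, no match -> kept with NULL
  - book 3 (The Iron Gate): author_id=NULL, no match -> kept with NULL
  - book 4 (Empty Rooms): author_id=5 -> matches Hill
All 4 rows appear; 2 have NULL author.

SQL:
SELECT a.title, b.name AS author
FROM books a
LEFT JOIN authors b ON a.author_id = b.id

Result:
title          | author
---------------+-------
Winter Gardens | Nelson
Stone Bridges  | NULL  
The Iron Gate  | NULL  
Empty Rooms    | Hill  


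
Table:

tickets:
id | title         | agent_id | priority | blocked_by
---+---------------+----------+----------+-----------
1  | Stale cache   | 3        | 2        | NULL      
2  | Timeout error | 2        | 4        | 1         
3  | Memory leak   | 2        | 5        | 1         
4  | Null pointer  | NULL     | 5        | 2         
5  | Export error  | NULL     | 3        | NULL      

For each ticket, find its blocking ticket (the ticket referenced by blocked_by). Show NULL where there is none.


This is a self-join: tickets is joined to a second copy of itself, matching each row's blocked_by to another row's id. Use LEFT JOIN so rows with blocked_by=NULL are kept.
  - ticket 1 (Stale cache): blocked_by=NULL -> NULL
  - ticket 2 (Timeout error): blocked_by=1 -> Stale cache
  - ticket 3 (Memory leak): blocked_by=1 -> Stale cache
  - ticket 4 (Null pointer): blocked_by=2 -> Timeout error
  - ticket 5 (Export error): blocked_by=NULL -> NULL

SQL:
SELECT a.title AS item, b.title AS blocked_by
FROM tickets a
LEFT JOIN tickets b ON a.blocked_by = b.id

Result:
item          | blocked_by   
--------------+--------------
Stale cache   | NULL         
Timeout error | Stale cache  
Memory leak   | Stale cache  
Null pointer  | Timeout error
Export error  | NULL         


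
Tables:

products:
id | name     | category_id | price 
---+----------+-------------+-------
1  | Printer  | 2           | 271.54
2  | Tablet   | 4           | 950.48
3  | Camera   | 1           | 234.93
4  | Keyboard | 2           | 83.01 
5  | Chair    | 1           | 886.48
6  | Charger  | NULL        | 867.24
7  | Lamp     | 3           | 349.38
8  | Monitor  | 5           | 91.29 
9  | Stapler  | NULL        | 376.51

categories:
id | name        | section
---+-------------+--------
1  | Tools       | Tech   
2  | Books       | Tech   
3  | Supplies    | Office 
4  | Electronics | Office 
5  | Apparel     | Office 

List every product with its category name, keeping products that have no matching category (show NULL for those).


LEFT JOIN keeps every row from products (the left table); where category_id has no match in categories, the category columns become NULL. Walk through each product:
  - product 1 (Printer): category_id=2 -> matches Books
  - product 2 (Tablet): category_id=4 -> matches Electronics
  - product 3 (Camera): category_id=1 -> matches Tools
  - product 4 (Keyboard): category_id=2 -> matches Books
  - product 5 (Chair): category_id=1 -> matches Tools
  - product 6 (Charger): category_id=NULL, no match -> kept with NULL
  - product 7 (Lamp): category_id=3 -> matches Supplies
  - product 8 (Monitor): category_id=5 -> matches Apparel
  - product 9 (Stapler): category_id=NULL, no match -> kept with NULL
All 9 rows appear; 2 have NULL category.

SQL:
SELECT a.name, b.name AS category
FROM products a
LEFT JOIN categories b ON a.category_id = b.id

Result:
name     | category   
---------+------------
Printer  | Books      
Tablet   | Electronics
Camera   | Tools      
Keyboard | Books      
Chair    | Tools      
Charger  | NULL       
Lamp     | Supplies   
Monitor  | Apparel    
Stapler  | NULL       


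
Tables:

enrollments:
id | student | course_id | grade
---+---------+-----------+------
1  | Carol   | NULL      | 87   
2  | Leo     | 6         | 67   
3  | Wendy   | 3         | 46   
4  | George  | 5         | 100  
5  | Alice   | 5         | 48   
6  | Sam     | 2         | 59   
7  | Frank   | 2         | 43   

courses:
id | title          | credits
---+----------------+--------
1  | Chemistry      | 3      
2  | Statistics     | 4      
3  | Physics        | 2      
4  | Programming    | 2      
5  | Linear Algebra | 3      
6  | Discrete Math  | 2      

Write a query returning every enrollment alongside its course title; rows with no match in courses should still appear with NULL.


LEFT JOIN keeps every row from enrollments (the left table); where course_id has no match in courses, the course columns become NULL. Walk through each enrollment:
  - enrollment 1 (Carol): course_id=NULL, no match -> kept with NULL
  - enrollment 2 (Leo): course_id=6 -> matches Discrete Math
  - enrollment 3 (Wendy): course_id=3 -> matches Physics
  - enrollment 4 (George): course_id=5 -> matches Linear Algebra
  - enrollment 5 (Alice): course_id=5 -> matches Linear Algebra
  - enrollment 6 (Sam): course_id=2 -> matches Statistics
  - enrollment 7 (Frank): course_id=2 -> matches Statistics
All 7 rows appear; 1 has NULL course.

SQL:
SELECT a.student, b.title AS course
FROM enrollments a
LEFT JOIN courses b ON a.course_id = b.id

Result:
student | course        
--------+---------------
Carol   | NULL          
Leo     | Discrete Math 
Wendy   | Physics       
George  | Linear Algebra
Alice   | Linear Algebra
Sam     | Statistics    
Frank   | Statistics    


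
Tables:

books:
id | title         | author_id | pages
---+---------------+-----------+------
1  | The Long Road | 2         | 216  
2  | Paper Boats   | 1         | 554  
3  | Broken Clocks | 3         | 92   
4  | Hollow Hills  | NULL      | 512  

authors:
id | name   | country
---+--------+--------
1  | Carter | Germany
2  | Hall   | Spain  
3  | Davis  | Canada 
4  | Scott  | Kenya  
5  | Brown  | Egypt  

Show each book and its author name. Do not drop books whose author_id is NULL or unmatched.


LEFT JOIN keeps every row from books (the left table); where author_id has no match in authors, the author columns become NULL. Walk through each book:
  - book 1 (The Long Road): author_id=2 -> matches Hall
  - book 2 (Paper Boats): author_id=1 -> matches Carter
  - book 3 (Broken Clocks): author_id=3 -> matches Davis
  - book 4 (Hollow Hills): author_id=NULL, no match -> kept with NULL
All 4 rows appear; 1 has NULL author.

SQL:
SELECT a.title, b.name AS author
FROM books a
LEFT JOIN authors b ON a.author_id = b.id

Result:
title         | author
--------------+-------
The Long Road | Hall  
Paper Boats   | Carter
Broken Clocks | Davis 
Hollow Hills  | NULL  


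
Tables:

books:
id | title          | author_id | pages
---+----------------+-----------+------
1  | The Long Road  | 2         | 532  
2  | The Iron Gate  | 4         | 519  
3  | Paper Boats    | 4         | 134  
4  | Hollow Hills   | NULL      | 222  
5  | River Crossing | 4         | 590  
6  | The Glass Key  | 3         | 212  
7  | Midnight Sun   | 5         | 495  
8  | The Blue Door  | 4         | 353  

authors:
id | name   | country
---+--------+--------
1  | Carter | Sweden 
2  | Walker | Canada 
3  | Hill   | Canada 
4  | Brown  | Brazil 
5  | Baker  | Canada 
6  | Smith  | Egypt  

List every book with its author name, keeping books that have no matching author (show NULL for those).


LEFT JOIN keeps every row from books (the left table); where author_id has no match in authors, the author columns become NULL. Walk through each book:
  - book 1 (The Long Road): author_id=2 -> matches Walker
  - book 2 (The Iron Gate): author_id=4 -> matches Brown
  - book 3 (Paper Boats): author_id=4 -> matches Brown
  - book 4 (Hollow Hills): author_id=NULL, no match -> kept with NULL
  - book 5 (River Crossing): author_id=4 -> matches Brown
  - book 6 (The Glass Key): author_id=3 -> matches Hill
  - book 7 (Midnight Sun): author_id=5 -> matches Baker
  - book 8 (The Blue Door): author_id=4 -> matches Brown
All 8 rows appear; 1 has NULL author.

SQL:
SELECT a.title, b.name AS author
FROM books a
LEFT JOIN authors b ON a.author_id = b.id

Result:
title          | author
---------------+-------
The Long Road  | Walker
The Iron Gate  | Brown 
Paper Boats    | Brown 
Hollow Hills   | NULL  
River Crossing | Brown 
The Glass Key  | Hill  
Midnight Sun   | Baker 
The Blue Door  | Brown 


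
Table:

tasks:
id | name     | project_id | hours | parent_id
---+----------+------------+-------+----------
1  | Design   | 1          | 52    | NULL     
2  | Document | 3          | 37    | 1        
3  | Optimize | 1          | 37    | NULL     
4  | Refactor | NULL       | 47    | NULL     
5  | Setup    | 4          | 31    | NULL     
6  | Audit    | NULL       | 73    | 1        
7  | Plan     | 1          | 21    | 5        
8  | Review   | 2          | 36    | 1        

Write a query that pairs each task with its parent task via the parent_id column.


This is a self-join: tasks is joined to a second copy of itself, matching each row's parent_id to another row's id. Use LEFT JOIN so rows with parent_id=NULL are kept.
  - task 1 (Design): parent_id=NULL -> NULL
  - task 2 (Document): parent_id=1 -> Design
  - task 3 (Optimize): parent_id=NULL -> NULL
  - task 4 (Refactor): parent_id=NULL -> NULL
  - task 5 (Setup): parent_id=NULL -> NULL
  - task 6 (Audit): parent_id=1 -> Design
  - task 7 (Plan): parent_id=5 -> Setup
  - task 8 (Review): parent_id=1 -> Design

SQL:
SELECT a.name AS item, b.name AS parent
FROM tasks a
LEFT JOIN tasks b ON a.parent_id = b.id

Result:
item     | parent
---------+-------
Design   | NULL  
Document | Design
Optimize | NULL  
Refactor | NULL  
Setup    | NULL  
Audit    | Design
Plan     | Setup 
Review   | Design


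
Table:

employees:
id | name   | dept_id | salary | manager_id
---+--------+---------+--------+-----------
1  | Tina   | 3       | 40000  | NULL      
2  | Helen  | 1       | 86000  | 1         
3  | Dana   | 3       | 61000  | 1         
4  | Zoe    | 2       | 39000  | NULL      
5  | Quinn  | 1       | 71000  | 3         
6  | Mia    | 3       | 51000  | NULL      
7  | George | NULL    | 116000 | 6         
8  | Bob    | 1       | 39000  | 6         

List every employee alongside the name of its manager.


This is a self-join: employees is joined to a second copy of itself, matching each row's manager_id to another row's id. Use LEFT JOIN so rows with manager_id=NULL are kept.
  - employee 1 (Tina): manager_id=NULL -> NULL
  - employee 2 (Helen): manager_id=1 -> Tina
  - employee 3 (Dana): manager_id=1 -> Tina
  - employee 4 (Zoe): manager_id=NULL -> NULL
  - employee 5 (Quinn): manager_id=3 -> Dana
  - employee 6 (Mia): manager_id=NULL -> NULL
  - employee 7 (George): manager_id=6 -> Mia
  - employee 8 (Bob): manager_id=6 -> Mia

SQL:
SELECT a.name AS item, b.name AS manager
FROM employees a
LEFT JOIN employees b ON a.manager_id = b.id

Result:
item   | manager
-------+--------
Tina   | NULL   
Helen  | Tina   
Dana   | Tina   
Zoe    | NULL   
Quinn  | Dana   
Mia    | NULL   
George | Mia    
Bob    | Mia    


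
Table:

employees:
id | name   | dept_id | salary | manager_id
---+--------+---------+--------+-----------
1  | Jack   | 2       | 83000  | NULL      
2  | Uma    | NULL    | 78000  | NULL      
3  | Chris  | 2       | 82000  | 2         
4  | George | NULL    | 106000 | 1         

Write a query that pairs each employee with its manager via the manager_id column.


This is a self-join: employees is joined to a second copy of itself, matching each row's manager_id to another row's id. Use LEFT JOIN so rows with manager_id=NULL are kept.
  - employee 1 (Jack): manager_id=NULL -> NULL
  - employee 2 (Uma): manager_id=NULL -> NULL
  - employee 3 (Chris): manager_id=2 -> Uma
  - employee 4 (George): manager_id=1 -> Jack

SQL:
SELECT a.name AS item, b.name AS manager
FROM employees a
LEFT JOIN employees b ON a.manager_id = b.id

Result:
item   | manager
-------+--------
Jack   | NULL   
Uma    | NULL   
Chris  | Uma    
George | Jack   


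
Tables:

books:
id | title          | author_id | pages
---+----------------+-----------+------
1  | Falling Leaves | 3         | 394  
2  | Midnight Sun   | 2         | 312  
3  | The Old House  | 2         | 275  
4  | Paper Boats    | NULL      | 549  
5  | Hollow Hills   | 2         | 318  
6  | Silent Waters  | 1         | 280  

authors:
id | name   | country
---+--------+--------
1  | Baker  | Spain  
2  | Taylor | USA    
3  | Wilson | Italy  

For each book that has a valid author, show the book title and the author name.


INNER JOIN keeps only books rows whose author_id matches an id in authors. Walk through each book:
  - book 1 (Falling Leaves): author_id=3 -> matches Wilson
  - book 2 (Midnight Sun): author_id=2 -> matches Taylor
  - book 3 (The Old House): author_id=2 -> matches Taylor
  - book 4 (Paper Boats): author_id=NULL, no match -> dropped
  - book 5 (Hollow Hills): author_id=2 -> matches Taylor
  - book 6 (Silent Waters): author_id=1 -> matches Baker
So 1 of 6 rows is dropped.

SQL:
SELECT a.title, b.name AS author
FROM books a
INNER JOIN authors b ON a.author_id = b.id

Result:
title          | author
---------------+-------
Falling Leaves | Wilson
Midnight Sun   | Taylor
The Old House  | Taylor
Hollow Hills   | Taylor
Silent Waters  | Baker 


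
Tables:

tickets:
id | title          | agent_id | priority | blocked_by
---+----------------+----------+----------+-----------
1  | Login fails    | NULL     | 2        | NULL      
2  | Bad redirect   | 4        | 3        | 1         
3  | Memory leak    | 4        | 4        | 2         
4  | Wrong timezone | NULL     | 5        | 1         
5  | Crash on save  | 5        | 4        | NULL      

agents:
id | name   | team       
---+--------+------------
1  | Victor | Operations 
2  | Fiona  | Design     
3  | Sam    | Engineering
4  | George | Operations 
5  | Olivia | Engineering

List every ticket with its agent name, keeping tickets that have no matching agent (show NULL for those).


LEFT JOIN keeps every row from tickets (the left table); where agent_id has no match in agents, the agent columns become NULL. Walk through each ticket:
  - ticket 1 (Login fails): agent_id=NULL, no match -> kept with NULL
  - ticket 2 (Bad redirect): agent_id=4 -> matches George
  - ticket 3 (Memory leak): agent_id=4 -> matches George
  - ticket 4 (Wrong timezone): agent_id=NULL, no match -> kept with NULL
  - ticket 5 (Crash on save): agent_id=5 -> matches Olivia
All 5 rows appear; 2 have NULL agent.

SQL:
SELECT a.title, b.name AS agent
FROM tickets a
LEFT JOIN agents b ON a.agent_id = b.id

Result:
title          | agent 
---------------+-------
Login fails    | NULL  
Bad redirect   | George
Memory leak    | George
Wrong timezone | NULL  
Crash on save  | Olivia


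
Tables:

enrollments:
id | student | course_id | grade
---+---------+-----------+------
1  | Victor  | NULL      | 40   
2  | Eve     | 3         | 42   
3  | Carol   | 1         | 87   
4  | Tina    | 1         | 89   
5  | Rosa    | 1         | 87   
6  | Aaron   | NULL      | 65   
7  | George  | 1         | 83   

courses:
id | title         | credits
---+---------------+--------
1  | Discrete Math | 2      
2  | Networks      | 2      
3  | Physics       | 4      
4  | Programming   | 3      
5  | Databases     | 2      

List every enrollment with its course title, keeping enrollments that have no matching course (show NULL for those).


LEFT JOIN keeps every row from enrollments (the left table); where course_id has no match in courses, the course columns become NULL. Walk through each enrollment:
  - enrollment 1 (Victor): course_id=NULL, no match -> kept with NULL
  - enrollment 2 (Eve): course_id=3 -> matches Physics
  - enrollment 3 (Carol): course_id=1 -> matches Discrete Math
  - enrollment 4 (Tina): course_id=1 -> matches Discrete Math
  - enrollment 5 (Rosa): course_id=1 -> matches Discrete Math
  - enrollment 6 (Aaron): course_id=NULL, no match -> kept with NULL
  - enrollment 7 (George): course_id=1 -> matches Discrete Math
All 7 rows appear; 2 have NULL course.

SQL:
SELECT a.student, b.title AS course
FROM enrollments a
LEFT JOIN courses b ON a.course_id = b.id

Result:
student | course       
--------+--------------
Victor  | NULL         
Eve     | Physics      
Carol   | Discrete Math
Tina    | Discrete Math
Rosa    | Discrete Math
Aaron   | NULL         
George  | Discrete Math


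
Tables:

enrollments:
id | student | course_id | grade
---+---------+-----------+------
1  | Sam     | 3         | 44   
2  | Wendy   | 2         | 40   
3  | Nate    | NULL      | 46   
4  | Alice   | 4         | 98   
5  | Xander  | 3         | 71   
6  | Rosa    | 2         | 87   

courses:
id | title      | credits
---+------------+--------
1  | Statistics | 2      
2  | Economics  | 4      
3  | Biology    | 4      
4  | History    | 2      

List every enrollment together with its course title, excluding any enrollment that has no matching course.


INNER JOIN keeps only enrollments rows whose course_id matches an id in courses. Walk through each enrollment:
  - enrollment 1 (Sam): course_id=3 -> matches Biology
  - enrollment 2 (Wendy): course_id=2 -> matches Economics
  - enrollment 3 (Nate): course_id=NULL, no match -> dropped
  - enrollment 4 (Alice): course_id=4 -> matches History
  - enrollment 5 (Xander): course_id=3 -> matches Biology
  - enrollment 6 (Rosa): course_id=2 -> matches Economics
So 1 of 6 rows is dropped.

SQL:
SELECT a.student, b.title AS course
FROM enrollments a
INNER JOIN courses b ON a.course_id = b.id

Result:
student | course   
--------+----------
Sam     | Biology  
Wendy   | Economics
Alice   | History  
Xander  | Biology  
Rosa    | Economics


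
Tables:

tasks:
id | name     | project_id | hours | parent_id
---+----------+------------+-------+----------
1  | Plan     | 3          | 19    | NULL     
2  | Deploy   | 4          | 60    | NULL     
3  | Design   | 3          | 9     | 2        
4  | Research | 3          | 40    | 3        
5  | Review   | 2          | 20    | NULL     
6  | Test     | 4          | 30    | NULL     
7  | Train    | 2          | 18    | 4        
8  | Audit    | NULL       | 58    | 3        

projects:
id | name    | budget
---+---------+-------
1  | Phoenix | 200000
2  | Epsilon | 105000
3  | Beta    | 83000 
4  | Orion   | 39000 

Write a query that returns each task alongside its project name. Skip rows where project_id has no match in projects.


INNER JOIN keeps only tasks rows whose project_id matches an id in projects. Walk through each task:
  - task 1 (Plan): project_id=3 -> matches Beta
  - task 2 (Deploy): project_id=4 -> matches Orion
  - task 3 (Design): project_id=3 -> matches Beta
  - task 4 (Research): project_id=3 -> matches Beta
  - task 5 (Review): project_id=2 -> matches Epsilon
  - task 6 (Test): project_id=4 -> matches Orion
  - task 7 (Train): project_id=2 -> matches Epsilon
  - task 8 (Audit): project_id=NULL, no match -> dropped
So 1 of 8 rows is dropped.

SQL:
SELECT a.name, b.name AS project
FROM tasks a
INNER JOIN projects b ON a.project_id = b.id

Result:
name     | project
---------+--------
Plan     | Beta   
Deploy   | Orion  
Design   | Beta   
Research | Beta   
Review   | Epsilon
Test     | Orion  
Train    | Epsilon


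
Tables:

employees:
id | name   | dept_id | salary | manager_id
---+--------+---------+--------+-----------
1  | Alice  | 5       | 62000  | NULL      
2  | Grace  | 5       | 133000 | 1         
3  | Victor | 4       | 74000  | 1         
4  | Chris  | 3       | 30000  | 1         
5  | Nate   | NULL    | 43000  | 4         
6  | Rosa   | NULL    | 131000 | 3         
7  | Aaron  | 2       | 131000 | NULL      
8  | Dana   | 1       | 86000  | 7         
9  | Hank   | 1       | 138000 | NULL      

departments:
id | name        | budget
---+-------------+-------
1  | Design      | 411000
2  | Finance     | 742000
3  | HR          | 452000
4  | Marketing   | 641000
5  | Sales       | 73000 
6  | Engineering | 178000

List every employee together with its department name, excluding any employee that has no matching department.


INNER JOIN keeps only employees rows whose dept_id matches an id in departments. Walk through each employee:
  - employee 1 (Alice): dept_id=5 -> matches Sales
  - employee 2 (Grace): dept_id=5 -> matches Sales
  - employee 3 (Victor): dept_id=4 -> matches Marketing
  - employee 4 (Chris): dept_id=3 -> matches HR
  - employee 5 (Nate): dept_id=NULL, no match -> dropped
  - employee 6 (Rosa): dept_id=NULL, no match -> dropped
  - employee 7 (Aaron): dept_id=2 -> matches Finance
  - employee 8 (Dana): dept_id=1 -> matches Design
  - employee 9 (Hank): dept_id=1 -> matches Design
So 2 of 9 rows are dropped.

SQL:
SELECT a.name, b.name AS department
FROM employees a
INNER JOIN departments b ON a.dept_id = b.id

Result:
name   | department
-------+-----------
Alice  | Sales     
Grace  | Sales     
Victor | Marketing 
Chris  | HR        
Aaron  | Finance   
Dana   | Design    
Hank   | Design    


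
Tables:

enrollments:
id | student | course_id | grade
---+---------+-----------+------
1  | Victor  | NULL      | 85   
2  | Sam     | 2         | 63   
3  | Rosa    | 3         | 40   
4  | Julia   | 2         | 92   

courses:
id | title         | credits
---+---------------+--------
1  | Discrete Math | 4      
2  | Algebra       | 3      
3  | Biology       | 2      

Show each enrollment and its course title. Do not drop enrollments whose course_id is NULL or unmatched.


LEFT JOIN keeps every row from enrollments (the left table); where course_id has no match in courses, the course columns become NULL. Walk through each enrollment:
  - enrollment 1 (Victor): course_id=NULL, no match -> kept with NULL
  - enrollment 2 (Sam): course_id=2 -> matches Algebra
  - enrollment 3 (Rosa): course_id=3 -> matches Biology
  - enrollment 4 (Julia): course_id=2 -> matches Algebra
All 4 rows appear; 1 has NULL course.

SQL:
SELECT a.student, b.title AS course
FROM enrollments a
LEFT JOIN courses b ON a.course_id = b.id

Result:
student | course 
--------+--------
Victor  | NULL   
Sam     | Algebra
Rosa    | Biology
Julia   | Algebra


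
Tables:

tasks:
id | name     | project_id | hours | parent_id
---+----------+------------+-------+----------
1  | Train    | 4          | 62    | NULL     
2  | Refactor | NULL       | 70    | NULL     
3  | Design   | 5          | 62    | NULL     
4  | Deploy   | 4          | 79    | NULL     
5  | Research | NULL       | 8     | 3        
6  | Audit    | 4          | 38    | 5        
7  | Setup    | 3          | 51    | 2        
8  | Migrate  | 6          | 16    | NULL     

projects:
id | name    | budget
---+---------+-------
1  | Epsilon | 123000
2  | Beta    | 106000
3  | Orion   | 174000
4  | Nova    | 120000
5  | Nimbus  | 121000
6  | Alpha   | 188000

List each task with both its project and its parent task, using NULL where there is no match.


Two LEFT JOINs from the same base table tasks: one to projects via project_id, one to tasks itself via parent_id. Both are LEFT so every task is preserved.
Match against projects:
  - task 1 (Train): project_id=4 -> matches Nova
  - task 2 (Refactor): project_id=NULL, no match -> kept with NULL
  - task 3 (Design): project_id=5 -> matches Nimbus
  - task 4 (Deploy): project_id=4 -> matches Nova
  - task 5 (Research): project_id=NULL, no match -> kept with NULL
  - task 6 (Audit): project_id=4 -> matches Nova
  - task 7 (Setup): project_id=3 -> matches Orion
  - task 8 (Migrate): project_id=6 -> matches Alpha
Match against tasks (self):
  - task 1 (Train): parent_id=NULL -> NULL
  - task 2 (Refactor): parent_id=NULL -> NULL
  - task 3 (Design): parent_id=NULL -> NULL
  - task 4 (Deploy): parent_id=NULL -> NULL
  - task 5 (Research): parent_id=3 -> Design
  - task 6 (Audit): parent_id=5 -> Research
  - task 7 (Setup): parent_id=2 -> Refactor
  - task 8 (Migrate): parent_id=NULL -> NULL

SQL:
SELECT a.name, b.name AS project, c.name AS parent
FROM tasks a
LEFT JOIN projects b ON a.project_id = b.id
LEFT JOIN tasks c ON a.parent_id = c.id

Result:
name     | project | parent  
---------+---------+---------
Train    | Nova    | NULL    
Refactor | NULL    | NULL    
Design   | Nimbus  | NULL    
Deploy   | Nova    | NULL    
Research | NULL    | Design  
Audit    | Nova    | Research
Setup    | Orion   | Refactor
Migrate  | Alpha   | NULL    


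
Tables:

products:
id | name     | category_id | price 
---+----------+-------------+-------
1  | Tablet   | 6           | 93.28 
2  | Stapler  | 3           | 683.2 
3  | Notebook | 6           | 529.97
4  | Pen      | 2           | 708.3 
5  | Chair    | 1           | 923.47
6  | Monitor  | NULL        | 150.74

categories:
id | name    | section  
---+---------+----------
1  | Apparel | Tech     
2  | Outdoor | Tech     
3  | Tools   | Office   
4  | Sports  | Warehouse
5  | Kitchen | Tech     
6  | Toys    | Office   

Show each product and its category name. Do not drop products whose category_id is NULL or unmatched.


LEFT JOIN keeps every row from products (the left table); where category_id has no match in categories, the category columns become NULL. Walk through each product:
  - product 1 (Tablet): category_id=6 -> matches Toys
  - product 2 (Stapler): category_id=3 -> matches Tools
  - product 3 (Notebook): category_id=6 -> matches Toys
  - product 4 (Pen): category_id=2 -> matches Outdoor
  - product 5 (Chair): category_id=1 -> matches Apparel
  - product 6 (Monitor): category_id=NULL, no match -> kept with NULL
All 6 rows appear; 1 has NULL category.

SQL:
SELECT a.name, b.name AS category
FROM products a
LEFT JOIN categories b ON a.category_id = b.id

Result:
name     | category
---------+---------
Tablet   | Toys    
Stapler  | Tools   
Notebook | Toys    
Pen      | Outdoor 
Chair    | Apparel 
Monitor  | NULL    


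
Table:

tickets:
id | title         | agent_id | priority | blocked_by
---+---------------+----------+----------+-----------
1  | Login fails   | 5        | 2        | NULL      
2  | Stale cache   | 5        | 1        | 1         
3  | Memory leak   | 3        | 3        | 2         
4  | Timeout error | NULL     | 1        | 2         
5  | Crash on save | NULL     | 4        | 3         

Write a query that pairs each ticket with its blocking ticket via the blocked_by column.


This is a self-join: tickets is joined to a second copy of itself, matching each row's blocked_by to another row's id. Use LEFT JOIN so rows with blocked_by=NULL are kept.
  - ticket 1 (Login fails): blocked_by=NULL -> NULL
  - ticket 2 (Stale cache): blocked_by=1 -> Login fails
  - ticket 3 (Memory leak): blocked_by=2 -> Stale cache
  - ticket 4 (Timeout error): blocked_by=2 -> Stale cache
  - ticket 5 (Crash on save): blocked_by=3 -> Memory leak

SQL:
SELECT a.title AS item, b.title AS blocked_by
FROM tickets a
LEFT JOIN tickets b ON a.blocked_by = b.id

Result:
item          | blocked_by 
--------------+------------
Login fails   | NULL       
Stale cache   | Login fails
Memory leak   | Stale cache
Timeout error | Stale cache
Crash on save | Memory leak


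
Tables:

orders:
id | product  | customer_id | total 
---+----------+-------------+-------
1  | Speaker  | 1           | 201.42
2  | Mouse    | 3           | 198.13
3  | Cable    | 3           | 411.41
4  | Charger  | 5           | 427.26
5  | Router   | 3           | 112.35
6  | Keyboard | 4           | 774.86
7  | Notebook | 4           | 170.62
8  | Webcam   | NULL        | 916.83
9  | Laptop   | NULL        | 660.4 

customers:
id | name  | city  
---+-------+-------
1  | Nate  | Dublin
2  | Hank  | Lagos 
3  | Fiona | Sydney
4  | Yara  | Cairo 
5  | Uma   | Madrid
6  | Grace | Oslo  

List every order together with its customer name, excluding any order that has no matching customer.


INNER JOIN keeps only orders rows whose customer_id matches an id in customers. Walk through each order:
  - order 1 (Speaker): customer_id=1 -> matches Nate
  - order 2 (Mouse): customer_id=3 -> matches Fiona
  - order 3 (Cable): customer_id=3 -> matches Fiona
  - order 4 (Charger): customer_id=5 -> matches Uma
  - order 5 (Router): customer_id=3 -> matches Fiona
  - order 6 (Keyboard): customer_id=4 -> matches Yara
  - order 7 (Notebook): customer_id=4 -> matches Yara
  - order 8 (Webcam): customer_id=NULL, no match -> dropped
  - order 9 (Laptop): customer_id=NULL, no match -> dropped
So 2 of 9 rows are dropped.

SQL:
SELECT a.product, b.name AS customer
FROM orders a
INNER JOIN customers b ON a.customer_id = b.id

Result:
product  | customer
---------+---------
Speaker  | Nate    
Mouse    | Fiona   
Cable    | Fiona   
Charger  | Uma     
Router   | Fiona   
Keyboard | Yara    
Notebook | Yara    


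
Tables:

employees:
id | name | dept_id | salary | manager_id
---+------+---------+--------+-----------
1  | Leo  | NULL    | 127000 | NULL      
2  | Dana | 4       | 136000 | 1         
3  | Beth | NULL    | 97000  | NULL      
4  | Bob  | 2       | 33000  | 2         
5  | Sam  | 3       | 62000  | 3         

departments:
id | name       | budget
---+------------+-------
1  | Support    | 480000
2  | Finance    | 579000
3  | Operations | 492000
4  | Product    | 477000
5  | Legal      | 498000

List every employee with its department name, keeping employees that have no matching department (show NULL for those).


LEFT JOIN keeps every row from employees (the left table); where dept_id has no match in departments, the department columns become NULL. Walk through each employee:
  - employee 1 (Leo): dept_id=NULL, no match -> kept with NULL
  - employee 2 (Dana): dept_id=4 -> matches Product
  - employee 3 (Beth): dept_id=NULL, no match -> kept with NULL
  - employee 4 (Bob): dept_id=2 -> matches Finance
  - employee 5 (Sam): dept_id=3 -> matches Operations
All 5 rows appear; 2 have NULL department.

SQL:
SELECT a.name, b.name AS department
FROM employees a
LEFT JOIN departments b ON a.dept_id = b.id

Result:
name | department
-----+-----------
Leo  | NULL      
Dana | Product   
Beth | NULL      
Bob  | Finance   
Sam  | Operations


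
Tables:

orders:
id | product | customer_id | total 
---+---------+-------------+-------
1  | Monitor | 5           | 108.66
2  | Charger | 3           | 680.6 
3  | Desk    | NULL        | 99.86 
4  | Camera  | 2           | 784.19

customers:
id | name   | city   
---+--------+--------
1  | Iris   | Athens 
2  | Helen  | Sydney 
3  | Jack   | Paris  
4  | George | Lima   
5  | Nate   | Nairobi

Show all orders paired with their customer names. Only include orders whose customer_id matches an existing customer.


INNER JOIN keeps only orders rows whose customer_id matches an id in customers. Walk through each order:
  - order 1 (Monitor): customer_id=5 -> matches Nate
  - order 2 (Charger): customer_id=3 -> matches Jack
  - order 3 (Desk): customer_id=NULL, no match -> dropped
  - order 4 (Camera): customer_id=2 -> matches Helen
So 1 of 4 rows is dropped.

SQL:
SELECT a.product, b.name AS customer
FROM orders a
INNER JOIN customers b ON a.customer_id = b.id

Result:
product | customer
--------+---------
Monitor | Nate    
Charger | Jack    
Camera  | Helen   


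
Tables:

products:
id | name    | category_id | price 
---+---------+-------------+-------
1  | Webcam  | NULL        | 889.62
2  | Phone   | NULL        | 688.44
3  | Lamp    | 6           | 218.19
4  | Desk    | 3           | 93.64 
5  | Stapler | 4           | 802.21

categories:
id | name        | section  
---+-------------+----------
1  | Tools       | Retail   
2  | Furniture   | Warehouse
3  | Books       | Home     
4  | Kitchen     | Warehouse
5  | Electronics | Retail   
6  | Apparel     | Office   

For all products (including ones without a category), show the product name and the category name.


LEFT JOIN keeps every row from products (the left table); where category_id has no match in categories, the category columns become NULL. Walk through each product:
  - product 1 (Webcam): category_id=NULL, no match -> kept with NULL
  - product 2 (Phone): category_id=NULL, no match -> kept with NULL
  - product 3 (Lamp): category_id=6 -> matches Apparel
  - product 4 (Desk): category_id=3 -> matches Books
  - product 5 (Stapler): category_id=4 -> matches Kitchen
All 5 rows appear; 2 have NULL category.

SQL:
SELECT a.name, b.name AS category
FROM products a
LEFT JOIN categories b ON a.category_id = b.id

Result:
name    | category
--------+---------
Webcam  | NULL    
Phone   | NULL    
Lamp    | Apparel 
Desk    | Books   
Stapler | Kitchen 


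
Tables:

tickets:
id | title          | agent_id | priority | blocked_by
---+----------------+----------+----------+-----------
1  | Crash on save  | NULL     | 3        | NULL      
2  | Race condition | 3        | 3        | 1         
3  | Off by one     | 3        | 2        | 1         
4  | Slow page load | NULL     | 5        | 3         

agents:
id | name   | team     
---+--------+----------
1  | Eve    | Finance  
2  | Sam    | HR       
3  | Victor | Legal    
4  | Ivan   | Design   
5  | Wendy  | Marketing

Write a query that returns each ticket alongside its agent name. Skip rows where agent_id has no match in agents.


INNER JOIN keeps only tickets rows whose agent_id matches an id in agents. Walk through each ticket:
  - ticket 1 (Crash on save): agent_id=NULL, no match -> dropped
  - ticket 2 (Race condition): agent_id=3 -> matches Victor
  - ticket 3 (Off by one): agent_id=3 -> matches Victor
  - ticket 4 (Slow page load): agent_id=NULL, no match -> dropped
So 2 of 4 rows are dropped.

SQL:
SELECT a.title, b.name AS agent
FROM tickets a
INNER JOIN agents b ON a.agent_id = b.id

Result:
title          | agent 
---------------+-------
Race condition | Victor
Off by one     | Victor


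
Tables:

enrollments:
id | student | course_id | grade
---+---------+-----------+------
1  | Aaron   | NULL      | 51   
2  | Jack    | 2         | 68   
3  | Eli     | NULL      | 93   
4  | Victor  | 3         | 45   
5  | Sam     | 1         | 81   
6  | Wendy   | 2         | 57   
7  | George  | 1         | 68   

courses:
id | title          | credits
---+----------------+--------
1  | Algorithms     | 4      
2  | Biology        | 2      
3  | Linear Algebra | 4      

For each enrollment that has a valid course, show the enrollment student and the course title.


INNER JOIN keeps only enrollments rows whose course_id matches an id in courses. Walk through each enrollment:
  - enrollment 1 (Aaron): course_id=NULL, no match -> dropped
  - enrollment 2 (Jack): course_id=2 -> matches Biology
  - enrollment 3 (Eli): course_id=NULL, no match -> dropped
  - enrollment 4 (Victor): course_id=3 -> matches Linear Algebra
  - enrollment 5 (Sam): course_id=1 -> matches Algorithms
  - enrollment 6 (Wendy): course_id=2 -> matches Biology
  - enrollment 7 (George): course_id=1 -> matches Algorithms
So 2 of 7 rows are dropped.

SQL:
SELECT a.student, b.title AS course
FROM enrollments a
INNER JOIN courses b ON a.course_id = b.id

Result:
student | course        
--------+---------------
Jack    | Biology       
Victor  | Linear Algebra
Sam     | Algorithms    
Wendy   | Biology       
George  | Algorithms    


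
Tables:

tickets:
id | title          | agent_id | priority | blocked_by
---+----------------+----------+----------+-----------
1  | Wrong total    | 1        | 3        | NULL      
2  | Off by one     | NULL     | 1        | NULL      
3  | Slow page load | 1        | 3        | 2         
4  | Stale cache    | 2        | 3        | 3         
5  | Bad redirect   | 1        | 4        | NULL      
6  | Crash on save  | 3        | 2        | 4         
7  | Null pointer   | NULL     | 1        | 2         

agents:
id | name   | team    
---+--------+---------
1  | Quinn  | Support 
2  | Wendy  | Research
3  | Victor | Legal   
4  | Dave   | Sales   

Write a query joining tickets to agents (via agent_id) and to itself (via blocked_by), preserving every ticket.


Two LEFT JOINs from the same base table tickets: one to agents via agent_id, one to tickets itself via blocked_by. Both are LEFT so every ticket is preserved.
Match against agents:
  - ticket 1 (Wrong total): agent_id=1 -> matches Quinn
  - ticket 2 (Off by one): agent_id=NULL, no match -> kept with NULL
  - ticket 3 (Slow page load): agent_id=1 -> matches Quinn
  - ticket 4 (Stale cache): agent_id=2 -> matches Wendy
  - ticket 5 (Bad redirect): agent_id=1 -> matches Quinn
  - ticket 6 (Crash on save): agent_id=3 -> matches Victor
  - ticket 7 (Null pointer): agent_id=NULL, no match -> kept with NULL
Match against tickets (self):
  - ticket 1 (Wrong total): blocked_by=NULL -> NULL
  - ticket 2 (Off by one): blocked_by=NULL -> NULL
  - ticket 3 (Slow page load): blocked_by=2 -> Off by one
  - ticket 4 (Stale cache): blocked_by=3 -> Slow page load
  - ticket 5 (Bad redirect): blocked_by=NULL -> NULL
  - ticket 6 (Crash on save): blocked_by=4 -> Stale cache
  - ticket 7 (Null pointer): blocked_by=2 -> Off by one

SQL:
SELECT a.title, b.name AS agent, c.title AS blocked_by
FROM tickets a
LEFT JOIN agents b ON a.agent_id = b.id
LEFT JOIN tickets c ON a.blocked_by = c.id

Result:
title          | agent  | blocked_by    
---------------+--------+---------------
Wrong total    | Quinn  | NULL          
Off by one     | NULL   | NULL          
Slow page load | Quinn  | Off by one    
Stale cache    | Wendy  | Slow page load
Bad redirect   | Quinn  | NULL          
Crash on save  | Victor | Stale cache   
Null pointer   | NULL   | Off by one    
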